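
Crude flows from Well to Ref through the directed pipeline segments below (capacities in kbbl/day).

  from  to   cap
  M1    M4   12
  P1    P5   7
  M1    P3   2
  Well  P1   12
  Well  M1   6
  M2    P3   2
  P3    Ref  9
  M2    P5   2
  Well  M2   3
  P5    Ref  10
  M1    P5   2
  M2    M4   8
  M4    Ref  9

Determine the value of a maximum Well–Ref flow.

Augment Well→P1→P5→Ref: bottleneck 7, flow now 7.
Augment Well→M2→M4→Ref: bottleneck 3, flow now 10.
Augment Well→M1→M4→Ref: bottleneck 6, flow now 16.
No augmenting path remains; maximum flow = 16.
In the residual graph, reachable from Well: {Well, P1}.
Min-cut edges: Well→M2 (3), Well→M1 (6), P1→P5 (7); capacity 3 + 6 + 7 = 16.
This cut is saturated, so no flow can exceed 16.

16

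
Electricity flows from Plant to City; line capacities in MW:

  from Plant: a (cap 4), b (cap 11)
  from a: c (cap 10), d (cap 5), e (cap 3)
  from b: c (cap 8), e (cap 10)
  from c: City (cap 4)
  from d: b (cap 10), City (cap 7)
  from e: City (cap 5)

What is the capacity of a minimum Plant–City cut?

13

Augment Plant→a→c→City: bottleneck 4, flow now 4.
Augment Plant→b→e→City: bottleneck 5, flow now 9.
Augment Plant→b→c→a→d→City: bottleneck 4, flow now 13. (uses reverse residual edge)
No augmenting path remains; maximum flow = 13.
By max-flow min-cut, the minimum cut capacity equals the max flow.
In the residual graph, reachable from Plant: {Plant, b, c, e}.
Min-cut edges: Plant→a (4), c→City (4), e→City (5); capacity 4 + 4 + 5 = 13.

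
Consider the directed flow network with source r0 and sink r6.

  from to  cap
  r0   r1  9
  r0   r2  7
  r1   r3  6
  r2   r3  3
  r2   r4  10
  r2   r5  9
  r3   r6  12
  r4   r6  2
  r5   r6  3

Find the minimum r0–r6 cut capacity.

Augment r0→r1→r3→r6: bottleneck 6, flow now 6.
Augment r0→r2→r3→r6: bottleneck 3, flow now 9.
Augment r0→r2→r4→r6: bottleneck 2, flow now 11.
Augment r0→r2→r5→r6: bottleneck 2, flow now 13.
No augmenting path remains; maximum flow = 13.
By max-flow min-cut, the minimum cut capacity equals the max flow.
In the residual graph, reachable from r0: {r0, r1}.
Min-cut edges: r0→r2 (7), r1→r3 (6); capacity 7 + 6 = 13.

13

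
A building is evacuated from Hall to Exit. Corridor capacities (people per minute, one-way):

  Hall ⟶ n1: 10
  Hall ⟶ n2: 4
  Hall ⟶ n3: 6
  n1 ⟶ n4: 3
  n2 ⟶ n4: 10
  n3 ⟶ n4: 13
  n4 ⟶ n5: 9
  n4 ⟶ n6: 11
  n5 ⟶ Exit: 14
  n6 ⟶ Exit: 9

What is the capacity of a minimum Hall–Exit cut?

Augment Hall→n1→n4→n5→Exit: bottleneck 3, flow now 3.
Augment Hall→n2→n4→n5→Exit: bottleneck 4, flow now 7.
Augment Hall→n3→n4→n5→Exit: bottleneck 2, flow now 9.
Augment Hall→n3→n4→n6→Exit: bottleneck 4, flow now 13.
No augmenting path remains; maximum flow = 13.
By max-flow min-cut, the minimum cut capacity equals the max flow.
In the residual graph, reachable from Hall: {Hall, n1}.
Min-cut edges: Hall→n2 (4), Hall→n3 (6), n1→n4 (3); capacity 4 + 6 + 3 = 13.

13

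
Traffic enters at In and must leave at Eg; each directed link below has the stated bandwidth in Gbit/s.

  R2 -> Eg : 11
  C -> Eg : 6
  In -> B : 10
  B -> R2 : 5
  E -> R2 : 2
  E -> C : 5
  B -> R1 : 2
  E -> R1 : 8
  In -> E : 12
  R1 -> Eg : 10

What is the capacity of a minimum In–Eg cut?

Augment In→B→R1→Eg: bottleneck 2, flow now 2.
Augment In→B→R2→Eg: bottleneck 5, flow now 7.
Augment In→E→R1→Eg: bottleneck 8, flow now 15.
Augment In→E→R2→Eg: bottleneck 2, flow now 17.
Augment In→E→C→Eg: bottleneck 2, flow now 19.
No augmenting path remains; maximum flow = 19.
By max-flow min-cut, the minimum cut capacity equals the max flow.
In the residual graph, reachable from In: {In, B}.
Min-cut edges: In→E (12), B→R1 (2), B→R2 (5); capacity 12 + 2 + 5 = 19.

19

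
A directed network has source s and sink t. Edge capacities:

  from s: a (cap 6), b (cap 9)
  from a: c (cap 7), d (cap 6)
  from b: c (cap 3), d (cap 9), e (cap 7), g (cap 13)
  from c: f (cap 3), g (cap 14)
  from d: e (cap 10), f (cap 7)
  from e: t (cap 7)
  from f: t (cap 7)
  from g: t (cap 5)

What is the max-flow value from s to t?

15

Augment s→b→e→t: bottleneck 7, flow now 7.
Augment s→b→g→t: bottleneck 2, flow now 9.
Augment s→a→c→f→t: bottleneck 3, flow now 12.
Augment s→a→c→g→t: bottleneck 3, flow now 15.
No augmenting path remains; maximum flow = 15.
In the residual graph, reachable from s: {s}.
Min-cut edges: s→a (6), s→b (9); capacity 6 + 9 = 15.
This cut is saturated, so no flow can exceed 15.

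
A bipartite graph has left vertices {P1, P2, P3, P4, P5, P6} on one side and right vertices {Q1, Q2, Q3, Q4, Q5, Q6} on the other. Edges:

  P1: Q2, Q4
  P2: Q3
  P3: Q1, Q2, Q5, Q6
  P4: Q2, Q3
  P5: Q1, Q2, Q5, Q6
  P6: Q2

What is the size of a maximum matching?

5

Unit-capacity flow: source→left, listed edges, right→sink; max matching = max flow.
Augmenting path P1→Q2 (+1); matched 1.
Augmenting path P2→Q3 (+1); matched 2.
Augmenting path P3→Q1 (+1); matched 3.
Augmenting path P5→Q5 (+1); matched 4.
Augmenting path P4→Q2→P1→Q4 (+1); matched 5.
No augmenting path remains; maximum matching = 5.
König certificate: {P1, P3, P5, Q2, Q3} is a vertex cover of size 5 (every listed pair touches it), so no matching can be larger.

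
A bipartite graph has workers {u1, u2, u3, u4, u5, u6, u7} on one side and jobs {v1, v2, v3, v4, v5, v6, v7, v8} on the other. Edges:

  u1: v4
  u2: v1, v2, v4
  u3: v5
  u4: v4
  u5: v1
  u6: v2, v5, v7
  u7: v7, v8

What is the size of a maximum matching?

6

Unit-capacity flow: source→left, listed edges, right→sink; max matching = max flow.
Augmenting path u1→v4 (+1); matched 1.
Augmenting path u2→v1 (+1); matched 2.
Augmenting path u3→v5 (+1); matched 3.
Augmenting path u6→v2 (+1); matched 4.
Augmenting path u7→v7 (+1); matched 5.
Augmenting path u5→v1→u2→v2→u6→v7→u7→v8 (+1); matched 6.
No augmenting path remains; maximum matching = 6.
König certificate: {u2, u3, u5, u6, u7, v4} is a vertex cover of size 6 (every listed pair touches it), so no matching can be larger.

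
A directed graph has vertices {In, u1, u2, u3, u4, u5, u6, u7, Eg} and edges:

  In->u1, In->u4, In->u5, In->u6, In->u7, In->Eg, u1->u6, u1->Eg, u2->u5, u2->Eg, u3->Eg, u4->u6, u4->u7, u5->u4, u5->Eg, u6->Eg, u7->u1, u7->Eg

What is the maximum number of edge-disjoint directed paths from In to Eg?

5

Assign every edge capacity 1; by Menger, the answer equals the max flow.
Path In→Eg (+1); total 1.
Path In→u1→Eg (+1); total 2.
Path In→u5→Eg (+1); total 3.
Path In→u6→Eg (+1); total 4.
Path In→u7→Eg (+1); total 5.
No residual In→Eg path; max flow = 5.
Certifying cut of size 5: {In→Eg, In→u5, u1→Eg, u6→Eg, u7→Eg}.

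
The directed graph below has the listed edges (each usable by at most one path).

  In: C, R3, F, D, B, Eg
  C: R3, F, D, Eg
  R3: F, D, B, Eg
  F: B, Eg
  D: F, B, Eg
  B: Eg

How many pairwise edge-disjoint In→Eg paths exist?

Assign every edge capacity 1; by Menger, the answer equals the max flow.
Path In→Eg (+1); total 1.
Path In→C→Eg (+1); total 2.
Path In→R3→Eg (+1); total 3.
Path In→F→Eg (+1); total 4.
Path In→D→Eg (+1); total 5.
Path In→B→Eg (+1); total 6.
No residual In→Eg path; max flow = 6.
Certifying cut of size 6: {In→B, In→C, In→D, In→Eg, In→F, In→R3}.

6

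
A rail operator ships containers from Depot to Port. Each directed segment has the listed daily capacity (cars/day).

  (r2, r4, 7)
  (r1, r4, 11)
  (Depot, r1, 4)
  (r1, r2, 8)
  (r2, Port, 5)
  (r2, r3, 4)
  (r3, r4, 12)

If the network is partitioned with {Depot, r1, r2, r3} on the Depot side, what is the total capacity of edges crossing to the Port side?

35

Edges leaving {Depot, r1, r2, r3}: r1→r4 (11), r2→r4 (7), r2→Port (5), r3→r4 (12).
Cut capacity = 11 + 7 + 5 + 12 = 35.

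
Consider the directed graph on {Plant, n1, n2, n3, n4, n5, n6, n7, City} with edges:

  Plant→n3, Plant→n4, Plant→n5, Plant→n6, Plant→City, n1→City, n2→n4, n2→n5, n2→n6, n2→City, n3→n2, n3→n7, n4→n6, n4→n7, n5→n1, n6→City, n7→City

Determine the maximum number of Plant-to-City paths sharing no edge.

5

Assign every edge capacity 1; by Menger, the answer equals the max flow.
Path Plant→City (+1); total 1.
Path Plant→n6→City (+1); total 2.
Path Plant→n3→n2→City (+1); total 3.
Path Plant→n4→n7→City (+1); total 4.
Path Plant→n5→n1→City (+1); total 5.
No residual Plant→City path; max flow = 5.
Certifying cut of size 5: {Plant→City, Plant→n3, Plant→n4, Plant→n5, Plant→n6}.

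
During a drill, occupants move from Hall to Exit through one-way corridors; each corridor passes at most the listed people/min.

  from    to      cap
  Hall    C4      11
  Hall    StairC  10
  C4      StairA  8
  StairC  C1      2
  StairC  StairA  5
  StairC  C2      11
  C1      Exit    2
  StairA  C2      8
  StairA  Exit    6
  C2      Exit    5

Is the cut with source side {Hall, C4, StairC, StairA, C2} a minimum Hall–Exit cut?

Yes — it is a minimum cut (capacity 13).

Given cut capacity: 2 + 6 + 5 = 13.
Augment Hall→C4→StairA→Exit: bottleneck 6, flow now 6.
Augment Hall→StairC→C1→Exit: bottleneck 2, flow now 8.
Augment Hall→StairC→C2→Exit: bottleneck 5, flow now 13.
No augmenting path remains; maximum flow = 13.
Cut capacity 13 equals the max flow, so it is a minimum cut.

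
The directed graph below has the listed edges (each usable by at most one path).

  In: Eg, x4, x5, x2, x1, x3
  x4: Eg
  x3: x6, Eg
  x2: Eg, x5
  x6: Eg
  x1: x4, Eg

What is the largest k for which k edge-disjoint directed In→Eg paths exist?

Assign every edge capacity 1; by Menger, the answer equals the max flow.
Path In→Eg (+1); total 1.
Path In→x1→Eg (+1); total 2.
Path In→x2→Eg (+1); total 3.
Path In→x3→Eg (+1); total 4.
Path In→x4→Eg (+1); total 5.
No residual In→Eg path; max flow = 5.
Certifying cut of size 5: {In→Eg, In→x1, In→x2, In→x3, In→x4}.

5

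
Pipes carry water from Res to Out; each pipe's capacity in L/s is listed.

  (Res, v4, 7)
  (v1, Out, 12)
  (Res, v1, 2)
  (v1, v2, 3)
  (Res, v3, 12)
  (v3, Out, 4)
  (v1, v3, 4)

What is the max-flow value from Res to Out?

6

Augment Res→v1→Out: bottleneck 2, flow now 2.
Augment Res→v3→Out: bottleneck 4, flow now 6.
No augmenting path remains; maximum flow = 6.
In the residual graph, reachable from Res: {Res, v3, v4}.
Min-cut edges: Res→v1 (2), v3→Out (4); capacity 2 + 4 = 6.
This cut is saturated, so no flow can exceed 6.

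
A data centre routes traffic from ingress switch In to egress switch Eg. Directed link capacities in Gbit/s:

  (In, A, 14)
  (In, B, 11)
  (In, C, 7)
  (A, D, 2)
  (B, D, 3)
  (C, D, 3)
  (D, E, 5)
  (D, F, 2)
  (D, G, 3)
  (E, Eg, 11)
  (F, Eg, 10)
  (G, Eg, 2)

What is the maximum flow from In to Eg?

8

Augment In→A→D→E→Eg: bottleneck 2, flow now 2.
Augment In→B→D→E→Eg: bottleneck 3, flow now 5.
Augment In→C→D→F→Eg: bottleneck 2, flow now 7.
Augment In→C→D→G→Eg: bottleneck 1, flow now 8.
No augmenting path remains; maximum flow = 8.
In the residual graph, reachable from In: {In, A, B, C}.
Min-cut edges: A→D (2), B→D (3), C→D (3); capacity 2 + 3 + 3 = 8.
This cut is saturated, so no flow can exceed 8.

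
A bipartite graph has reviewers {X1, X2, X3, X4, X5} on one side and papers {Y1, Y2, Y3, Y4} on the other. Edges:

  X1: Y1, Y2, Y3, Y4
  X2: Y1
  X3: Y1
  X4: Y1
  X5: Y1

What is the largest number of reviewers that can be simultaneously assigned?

Unit-capacity flow: source→left, listed edges, right→sink; max matching = max flow.
Augmenting path X1→Y1 (+1); matched 1.
Augmenting path X2→Y1→X1→Y2 (+1); matched 2.
No augmenting path remains; maximum matching = 2.
König certificate: {X1, Y1} is a vertex cover of size 2 (every listed pair touches it), so no matching can be larger.

2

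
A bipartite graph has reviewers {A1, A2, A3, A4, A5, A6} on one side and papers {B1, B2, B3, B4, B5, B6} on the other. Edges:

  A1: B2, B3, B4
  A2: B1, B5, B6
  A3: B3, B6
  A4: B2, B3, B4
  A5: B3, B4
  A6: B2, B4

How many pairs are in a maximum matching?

5

Unit-capacity flow: source→left, listed edges, right→sink; max matching = max flow.
Augmenting path A1→B2 (+1); matched 1.
Augmenting path A2→B1 (+1); matched 2.
Augmenting path A3→B3 (+1); matched 3.
Augmenting path A4→B4 (+1); matched 4.
Augmenting path A5→B3→A3→B6 (+1); matched 5.
No augmenting path remains; maximum matching = 5.
König certificate: {A2, A3, B2, B3, B4} is a vertex cover of size 5 (every listed pair touches it), so no matching can be larger.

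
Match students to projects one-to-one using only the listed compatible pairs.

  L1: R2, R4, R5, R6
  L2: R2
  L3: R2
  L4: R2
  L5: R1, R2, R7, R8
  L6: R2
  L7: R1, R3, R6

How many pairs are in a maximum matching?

Unit-capacity flow: source→left, listed edges, right→sink; max matching = max flow.
Augmenting path L1→R2 (+1); matched 1.
Augmenting path L5→R1 (+1); matched 2.
Augmenting path L7→R3 (+1); matched 3.
Augmenting path L2→R2→L1→R4 (+1); matched 4.
No augmenting path remains; maximum matching = 4.
König certificate: {L1, L5, L7, R2} is a vertex cover of size 4 (every listed pair touches it), so no matching can be larger.

4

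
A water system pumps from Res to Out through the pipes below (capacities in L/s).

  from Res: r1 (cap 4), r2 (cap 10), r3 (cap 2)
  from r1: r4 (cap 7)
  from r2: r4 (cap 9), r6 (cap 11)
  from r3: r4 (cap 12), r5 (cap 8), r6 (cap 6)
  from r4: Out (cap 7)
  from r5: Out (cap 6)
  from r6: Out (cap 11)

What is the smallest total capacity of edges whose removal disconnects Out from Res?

16

Augment Res→r1→r4→Out: bottleneck 4, flow now 4.
Augment Res→r2→r4→Out: bottleneck 3, flow now 7.
Augment Res→r2→r6→Out: bottleneck 7, flow now 14.
Augment Res→r3→r5→Out: bottleneck 2, flow now 16.
No augmenting path remains; maximum flow = 16.
By max-flow min-cut, the minimum cut capacity equals the max flow.
In the residual graph, reachable from Res: {Res}.
Min-cut edges: Res→r1 (4), Res→r2 (10), Res→r3 (2); capacity 4 + 10 + 2 = 16.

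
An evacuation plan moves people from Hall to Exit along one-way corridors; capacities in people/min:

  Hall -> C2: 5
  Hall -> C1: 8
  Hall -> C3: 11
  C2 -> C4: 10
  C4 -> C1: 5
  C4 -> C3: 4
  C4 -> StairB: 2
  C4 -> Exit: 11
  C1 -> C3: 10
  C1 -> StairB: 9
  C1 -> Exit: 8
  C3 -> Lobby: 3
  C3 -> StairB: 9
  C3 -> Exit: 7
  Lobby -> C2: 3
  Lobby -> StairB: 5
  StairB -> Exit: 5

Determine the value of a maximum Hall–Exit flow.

Augment Hall→C1→Exit: bottleneck 8, flow now 8.
Augment Hall→C3→Exit: bottleneck 7, flow now 15.
Augment Hall→C2→C4→Exit: bottleneck 5, flow now 20.
Augment Hall→C3→StairB→Exit: bottleneck 4, flow now 24.
No augmenting path remains; maximum flow = 24.
In the residual graph, reachable from Hall: {Hall}.
Min-cut edges: Hall→C2 (5), Hall→C1 (8), Hall→C3 (11); capacity 5 + 8 + 11 = 24.
This cut is saturated, so no flow can exceed 24.

24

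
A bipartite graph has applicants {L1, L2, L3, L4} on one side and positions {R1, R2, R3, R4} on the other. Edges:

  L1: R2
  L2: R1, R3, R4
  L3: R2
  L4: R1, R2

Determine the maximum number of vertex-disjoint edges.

3

Unit-capacity flow: source→left, listed edges, right→sink; max matching = max flow.
Augmenting path L1→R2 (+1); matched 1.
Augmenting path L2→R1 (+1); matched 2.
Augmenting path L4→R1→L2→R3 (+1); matched 3.
No augmenting path remains; maximum matching = 3.
König certificate: {L2, L4, R2} is a vertex cover of size 3 (every listed pair touches it), so no matching can be larger.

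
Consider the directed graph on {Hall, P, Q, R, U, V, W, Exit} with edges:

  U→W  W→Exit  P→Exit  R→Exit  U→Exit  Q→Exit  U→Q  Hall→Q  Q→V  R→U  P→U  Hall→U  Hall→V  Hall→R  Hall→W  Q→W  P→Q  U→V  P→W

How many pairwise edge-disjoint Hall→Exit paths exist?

4

Assign every edge capacity 1; by Menger, the answer equals the max flow.
Path Hall→Q→Exit (+1); total 1.
Path Hall→R→Exit (+1); total 2.
Path Hall→U→Exit (+1); total 3.
Path Hall→W→Exit (+1); total 4.
No residual Hall→Exit path; max flow = 4.
Certifying cut of size 4: {Hall→Q, Hall→R, Hall→U, Hall→W}.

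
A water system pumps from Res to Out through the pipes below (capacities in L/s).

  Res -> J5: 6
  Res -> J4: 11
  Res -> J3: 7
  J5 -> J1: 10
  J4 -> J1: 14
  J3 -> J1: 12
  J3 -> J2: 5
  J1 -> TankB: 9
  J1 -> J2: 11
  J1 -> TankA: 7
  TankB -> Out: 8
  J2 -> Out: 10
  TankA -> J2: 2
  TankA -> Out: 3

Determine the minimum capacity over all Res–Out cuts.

Augment Res→J3→J2→Out: bottleneck 5, flow now 5.
Augment Res→J5→J1→TankB→Out: bottleneck 6, flow now 11.
Augment Res→J4→J1→TankB→Out: bottleneck 2, flow now 13.
Augment Res→J4→J1→J2→Out: bottleneck 5, flow now 18.
Augment Res→J4→J1→TankA→Out: bottleneck 3, flow now 21.
No augmenting path remains; maximum flow = 21.
By max-flow min-cut, the minimum cut capacity equals the max flow.
In the residual graph, reachable from Res: {Res, J5, J4, J3, J1, TankB, J2, TankA}.
Min-cut edges: TankB→Out (8), J2→Out (10), TankA→Out (3); capacity 8 + 10 + 3 = 21.

21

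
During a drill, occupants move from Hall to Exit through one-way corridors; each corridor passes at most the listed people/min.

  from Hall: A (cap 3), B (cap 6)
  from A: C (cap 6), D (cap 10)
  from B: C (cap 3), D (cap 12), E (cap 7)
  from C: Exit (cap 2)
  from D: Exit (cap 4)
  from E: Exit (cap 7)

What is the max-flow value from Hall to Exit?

Augment Hall→A→C→Exit: bottleneck 2, flow now 2.
Augment Hall→A→D→Exit: bottleneck 1, flow now 3.
Augment Hall→B→D→Exit: bottleneck 3, flow now 6.
Augment Hall→B→E→Exit: bottleneck 3, flow now 9.
No augmenting path remains; maximum flow = 9.
In the residual graph, reachable from Hall: {Hall}.
Min-cut edges: Hall→A (3), Hall→B (6); capacity 3 + 6 = 9.
This cut is saturated, so no flow can exceed 9.

9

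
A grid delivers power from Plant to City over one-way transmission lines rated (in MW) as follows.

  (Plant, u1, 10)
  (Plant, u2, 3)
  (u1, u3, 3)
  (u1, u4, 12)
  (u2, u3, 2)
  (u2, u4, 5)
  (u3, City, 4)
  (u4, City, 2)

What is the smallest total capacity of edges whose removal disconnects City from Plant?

6

Augment Plant→u1→u3→City: bottleneck 3, flow now 3.
Augment Plant→u1→u4→City: bottleneck 2, flow now 5.
Augment Plant→u2→u3→City: bottleneck 1, flow now 6.
No augmenting path remains; maximum flow = 6.
By max-flow min-cut, the minimum cut capacity equals the max flow.
In the residual graph, reachable from Plant: {Plant, u1, u2, u3, u4}.
Min-cut edges: u3→City (4), u4→City (2); capacity 4 + 2 = 6.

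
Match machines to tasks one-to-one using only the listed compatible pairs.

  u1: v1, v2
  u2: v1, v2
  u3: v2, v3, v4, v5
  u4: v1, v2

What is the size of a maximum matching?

Unit-capacity flow: source→left, listed edges, right→sink; max matching = max flow.
Augmenting path u1→v1 (+1); matched 1.
Augmenting path u2→v2 (+1); matched 2.
Augmenting path u3→v3 (+1); matched 3.
No augmenting path remains; maximum matching = 3.
König certificate: {u3, v1, v2} is a vertex cover of size 3 (every listed pair touches it), so no matching can be larger.

3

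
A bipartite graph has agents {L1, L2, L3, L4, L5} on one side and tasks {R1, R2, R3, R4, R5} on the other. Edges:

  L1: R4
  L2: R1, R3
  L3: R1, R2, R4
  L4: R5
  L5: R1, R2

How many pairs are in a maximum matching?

5

Unit-capacity flow: source→left, listed edges, right→sink; max matching = max flow.
Augmenting path L1→R4 (+1); matched 1.
Augmenting path L2→R1 (+1); matched 2.
Augmenting path L3→R2 (+1); matched 3.
Augmenting path L4→R5 (+1); matched 4.
Augmenting path L5→R1→L2→R3 (+1); matched 5.
No augmenting path remains; maximum matching = 5.
König certificate: {L1, L2, L3, L4, L5} is a vertex cover of size 5 (every listed pair touches it), so no matching can be larger.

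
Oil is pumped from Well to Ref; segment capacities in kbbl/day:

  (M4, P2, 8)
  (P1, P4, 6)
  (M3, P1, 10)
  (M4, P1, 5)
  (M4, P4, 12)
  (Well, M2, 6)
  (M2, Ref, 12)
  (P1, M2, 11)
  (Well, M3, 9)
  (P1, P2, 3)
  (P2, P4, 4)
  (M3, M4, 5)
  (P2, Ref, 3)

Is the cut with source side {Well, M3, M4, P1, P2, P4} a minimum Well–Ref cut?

No — its capacity is 20, but the minimum cut has capacity 15.

Given cut capacity: 6 + 11 + 3 = 20.
Augment Well→M2→Ref: bottleneck 6, flow now 6.
Augment Well→M3→M4→P2→Ref: bottleneck 3, flow now 9.
Augment Well→M3→P1→M2→Ref: bottleneck 6, flow now 15.
No augmenting path remains; maximum flow = 15.
In the residual graph, reachable from Well: {Well}.
Min-cut edges: Well→M3 (9), Well→M2 (6); capacity 9 + 6 = 15.
Cut capacity 20 exceeds the max flow 15, so it is not minimum.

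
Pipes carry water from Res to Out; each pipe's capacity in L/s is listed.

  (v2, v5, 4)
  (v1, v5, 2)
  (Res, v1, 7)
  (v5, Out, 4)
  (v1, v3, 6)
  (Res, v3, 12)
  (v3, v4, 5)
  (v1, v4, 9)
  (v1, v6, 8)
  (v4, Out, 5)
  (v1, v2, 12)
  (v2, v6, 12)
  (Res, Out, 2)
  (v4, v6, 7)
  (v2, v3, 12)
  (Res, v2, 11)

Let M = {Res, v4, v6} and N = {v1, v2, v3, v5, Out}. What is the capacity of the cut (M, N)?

37

Edges leaving {Res, v4, v6}: Res→v1 (7), Res→v2 (11), Res→v3 (12), Res→Out (2), v4→Out (5).
Cut capacity = 7 + 11 + 12 + 2 + 5 = 37.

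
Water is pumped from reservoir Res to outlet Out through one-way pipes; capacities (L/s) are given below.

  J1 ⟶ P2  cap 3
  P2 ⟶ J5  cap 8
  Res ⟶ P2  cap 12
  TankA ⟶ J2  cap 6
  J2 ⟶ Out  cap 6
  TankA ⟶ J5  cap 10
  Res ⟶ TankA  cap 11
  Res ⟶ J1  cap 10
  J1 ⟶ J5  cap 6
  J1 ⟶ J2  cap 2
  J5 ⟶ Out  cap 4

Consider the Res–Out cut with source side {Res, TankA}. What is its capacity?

Edges leaving {Res, TankA}: Res→P2 (12), Res→J1 (10), TankA→J2 (6), TankA→J5 (10).
Cut capacity = 12 + 10 + 6 + 10 = 38.

38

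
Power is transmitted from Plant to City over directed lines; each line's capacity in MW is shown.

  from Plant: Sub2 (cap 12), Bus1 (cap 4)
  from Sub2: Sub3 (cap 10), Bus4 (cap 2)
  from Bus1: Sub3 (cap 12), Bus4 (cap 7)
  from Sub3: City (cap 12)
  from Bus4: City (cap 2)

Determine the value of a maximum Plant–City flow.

Augment Plant→Sub2→Sub3→City: bottleneck 10, flow now 10.
Augment Plant→Sub2→Bus4→City: bottleneck 2, flow now 12.
Augment Plant→Bus1→Sub3→City: bottleneck 2, flow now 14.
No augmenting path remains; maximum flow = 14.
In the residual graph, reachable from Plant: {Plant, Sub2, Bus1, Sub3, Bus4}.
Min-cut edges: Sub3→City (12), Bus4→City (2); capacity 12 + 2 = 14.
This cut is saturated, so no flow can exceed 14.

14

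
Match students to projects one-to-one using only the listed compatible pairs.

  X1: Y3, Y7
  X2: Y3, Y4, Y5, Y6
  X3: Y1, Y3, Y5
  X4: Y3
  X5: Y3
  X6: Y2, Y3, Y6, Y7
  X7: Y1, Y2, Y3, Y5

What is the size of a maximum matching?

Unit-capacity flow: source→left, listed edges, right→sink; max matching = max flow.
Augmenting path X1→Y3 (+1); matched 1.
Augmenting path X2→Y4 (+1); matched 2.
Augmenting path X3→Y1 (+1); matched 3.
Augmenting path X6→Y2 (+1); matched 4.
Augmenting path X7→Y5 (+1); matched 5.
Augmenting path X4→Y3→X1→Y7 (+1); matched 6.
No augmenting path remains; maximum matching = 6.
König certificate: {X1, X2, X3, X6, X7, Y3} is a vertex cover of size 6 (every listed pair touches it), so no matching can be larger.

6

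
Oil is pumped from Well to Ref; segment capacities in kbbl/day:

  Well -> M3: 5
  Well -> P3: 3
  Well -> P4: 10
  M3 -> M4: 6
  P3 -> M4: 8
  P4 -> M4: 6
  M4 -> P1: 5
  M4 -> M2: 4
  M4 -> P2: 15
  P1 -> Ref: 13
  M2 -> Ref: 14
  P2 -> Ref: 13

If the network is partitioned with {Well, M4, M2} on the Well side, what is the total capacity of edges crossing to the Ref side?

52

Edges leaving {Well, M4, M2}: Well→M3 (5), Well→P3 (3), Well→P4 (10), M4→P1 (5), M4→P2 (15), M2→Ref (14).
Cut capacity = 5 + 3 + 10 + 5 + 15 + 14 = 52.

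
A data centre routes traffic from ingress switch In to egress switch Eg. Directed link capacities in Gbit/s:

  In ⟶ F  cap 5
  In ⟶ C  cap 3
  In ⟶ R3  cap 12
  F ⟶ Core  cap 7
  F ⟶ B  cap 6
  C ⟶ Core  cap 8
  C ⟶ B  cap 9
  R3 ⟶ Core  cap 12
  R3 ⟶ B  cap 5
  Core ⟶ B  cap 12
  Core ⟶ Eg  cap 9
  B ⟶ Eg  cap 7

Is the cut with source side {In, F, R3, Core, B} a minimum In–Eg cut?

No — its capacity is 19, but the minimum cut has capacity 16.

Given cut capacity: 3 + 9 + 7 = 19.
Augment In→F→Core→Eg: bottleneck 5, flow now 5.
Augment In→C→Core→Eg: bottleneck 3, flow now 8.
Augment In→R3→Core→Eg: bottleneck 1, flow now 9.
Augment In→R3→B→Eg: bottleneck 5, flow now 14.
Augment In→R3→Core→B→Eg: bottleneck 2, flow now 16.
No augmenting path remains; maximum flow = 16.
In the residual graph, reachable from In: {In, F, C, R3, Core, B}.
Min-cut edges: Core→Eg (9), B→Eg (7); capacity 9 + 7 = 16.
Cut capacity 19 exceeds the max flow 16, so it is not minimum.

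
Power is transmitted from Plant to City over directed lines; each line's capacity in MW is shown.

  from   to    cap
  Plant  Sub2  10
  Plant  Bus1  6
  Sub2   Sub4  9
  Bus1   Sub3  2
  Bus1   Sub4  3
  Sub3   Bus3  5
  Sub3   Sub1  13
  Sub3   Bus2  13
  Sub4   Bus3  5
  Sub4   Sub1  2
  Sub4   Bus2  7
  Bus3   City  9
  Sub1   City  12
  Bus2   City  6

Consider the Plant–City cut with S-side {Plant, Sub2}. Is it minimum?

No — its capacity is 15, but the minimum cut has capacity 14.

Given cut capacity: 6 + 9 = 15.
Augment Plant→Sub2→Sub4→Bus3→City: bottleneck 5, flow now 5.
Augment Plant→Sub2→Sub4→Sub1→City: bottleneck 2, flow now 7.
Augment Plant→Sub2→Sub4→Bus2→City: bottleneck 2, flow now 9.
Augment Plant→Bus1→Sub3→Bus3→City: bottleneck 2, flow now 11.
Augment Plant→Bus1→Sub4→Bus2→City: bottleneck 3, flow now 14.
No augmenting path remains; maximum flow = 14.
In the residual graph, reachable from Plant: {Plant, Sub2, Bus1}.
Min-cut edges: Sub2→Sub4 (9), Bus1→Sub3 (2), Bus1→Sub4 (3); capacity 9 + 2 + 3 = 14.
Cut capacity 15 exceeds the max flow 14, so it is not minimum.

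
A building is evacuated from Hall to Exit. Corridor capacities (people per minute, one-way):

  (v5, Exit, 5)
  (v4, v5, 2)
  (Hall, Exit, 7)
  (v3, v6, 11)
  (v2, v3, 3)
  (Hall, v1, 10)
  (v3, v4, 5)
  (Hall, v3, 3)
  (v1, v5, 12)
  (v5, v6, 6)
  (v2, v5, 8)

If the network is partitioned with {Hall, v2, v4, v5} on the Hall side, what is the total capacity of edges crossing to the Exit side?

Edges leaving {Hall, v2, v4, v5}: Hall→v1 (10), Hall→v3 (3), Hall→Exit (7), v2→v3 (3), v5→v6 (6), v5→Exit (5).
Cut capacity = 10 + 3 + 7 + 3 + 6 + 5 = 34.

34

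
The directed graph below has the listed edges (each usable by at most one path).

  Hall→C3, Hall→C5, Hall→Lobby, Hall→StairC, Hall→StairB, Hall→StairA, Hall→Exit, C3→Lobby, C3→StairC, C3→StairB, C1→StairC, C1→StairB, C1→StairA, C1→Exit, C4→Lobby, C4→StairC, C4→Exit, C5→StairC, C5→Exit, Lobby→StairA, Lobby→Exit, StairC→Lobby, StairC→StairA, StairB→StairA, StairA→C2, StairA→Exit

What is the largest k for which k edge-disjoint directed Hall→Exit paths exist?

Assign every edge capacity 1; by Menger, the answer equals the max flow.
Path Hall→Exit (+1); total 1.
Path Hall→C5→Exit (+1); total 2.
Path Hall→Lobby→Exit (+1); total 3.
Path Hall→StairA→Exit (+1); total 4.
No residual Hall→Exit path; max flow = 4.
Certifying cut of size 4: {Hall→C5, Hall→Exit, Lobby→Exit, StairA→Exit}.

4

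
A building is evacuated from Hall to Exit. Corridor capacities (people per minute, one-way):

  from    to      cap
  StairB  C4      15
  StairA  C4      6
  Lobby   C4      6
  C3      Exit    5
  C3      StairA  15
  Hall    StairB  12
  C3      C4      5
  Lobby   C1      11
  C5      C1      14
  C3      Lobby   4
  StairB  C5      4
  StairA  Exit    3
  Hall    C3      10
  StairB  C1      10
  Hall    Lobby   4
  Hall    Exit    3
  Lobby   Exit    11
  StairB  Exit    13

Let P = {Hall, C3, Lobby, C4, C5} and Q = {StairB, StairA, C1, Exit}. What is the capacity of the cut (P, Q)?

71

Edges leaving {Hall, C3, Lobby, C4, C5}: Hall→StairB (12), Hall→Exit (3), C3→StairA (15), C3→Exit (5), Lobby→C1 (11), Lobby→Exit (11), C5→C1 (14).
Cut capacity = 12 + 3 + 15 + 5 + 11 + 11 + 14 = 71.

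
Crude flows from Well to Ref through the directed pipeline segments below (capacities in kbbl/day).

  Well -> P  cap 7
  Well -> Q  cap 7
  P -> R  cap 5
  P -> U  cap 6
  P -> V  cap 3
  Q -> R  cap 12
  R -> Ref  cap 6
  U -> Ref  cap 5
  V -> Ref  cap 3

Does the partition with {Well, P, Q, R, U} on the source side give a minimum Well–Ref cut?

Given cut capacity: 3 + 6 + 5 = 14.
Augment Well→P→R→Ref: bottleneck 5, flow now 5.
Augment Well→P→U→Ref: bottleneck 2, flow now 7.
Augment Well→Q→R→Ref: bottleneck 1, flow now 8.
Augment Well→Q→R→P→U→Ref: bottleneck 3, flow now 11. (uses reverse residual edge)
Augment Well→Q→R→P→V→Ref: bottleneck 2, flow now 13. (uses reverse residual edge)
No augmenting path remains; maximum flow = 13.
In the residual graph, reachable from Well: {Well, Q, R}.
Min-cut edges: Well→P (7), R→Ref (6); capacity 7 + 6 = 13.
Cut capacity 14 exceeds the max flow 13, so it is not minimum.

No — its capacity is 14, but the minimum cut has capacity 13.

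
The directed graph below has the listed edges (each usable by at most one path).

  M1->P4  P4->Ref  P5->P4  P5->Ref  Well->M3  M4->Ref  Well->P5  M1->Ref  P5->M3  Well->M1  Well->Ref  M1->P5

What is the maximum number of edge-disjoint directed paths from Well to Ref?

3

Assign every edge capacity 1; by Menger, the answer equals the max flow.
Path Well→Ref (+1); total 1.
Path Well→M1→Ref (+1); total 2.
Path Well→P5→Ref (+1); total 3.
No residual Well→Ref path; max flow = 3.
Certifying cut of size 3: {Well→M1, Well→P5, Well→Ref}.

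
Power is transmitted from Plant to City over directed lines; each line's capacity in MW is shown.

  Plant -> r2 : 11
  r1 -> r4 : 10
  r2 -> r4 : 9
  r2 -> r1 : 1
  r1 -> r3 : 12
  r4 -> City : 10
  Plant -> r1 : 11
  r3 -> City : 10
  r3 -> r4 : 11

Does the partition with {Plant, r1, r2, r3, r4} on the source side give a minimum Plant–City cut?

Yes — it is a minimum cut (capacity 20).

Given cut capacity: 10 + 10 = 20.
Augment Plant→r1→r3→City: bottleneck 10, flow now 10.
Augment Plant→r1→r4→City: bottleneck 1, flow now 11.
Augment Plant→r2→r4→City: bottleneck 9, flow now 20.
No augmenting path remains; maximum flow = 20.
Cut capacity 20 equals the max flow, so it is a minimum cut.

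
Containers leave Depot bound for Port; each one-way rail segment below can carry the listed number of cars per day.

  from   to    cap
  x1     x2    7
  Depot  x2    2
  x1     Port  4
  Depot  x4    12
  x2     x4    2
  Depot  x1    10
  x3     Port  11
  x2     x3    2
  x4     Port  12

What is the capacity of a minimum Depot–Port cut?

Augment Depot→x1→Port: bottleneck 4, flow now 4.
Augment Depot→x4→Port: bottleneck 12, flow now 16.
Augment Depot→x2→x3→Port: bottleneck 2, flow now 18.
No augmenting path remains; maximum flow = 18.
By max-flow min-cut, the minimum cut capacity equals the max flow.
In the residual graph, reachable from Depot: {Depot, x1, x2, x4}.
Min-cut edges: x1→Port (4), x2→x3 (2), x4→Port (12); capacity 4 + 2 + 12 = 18.

18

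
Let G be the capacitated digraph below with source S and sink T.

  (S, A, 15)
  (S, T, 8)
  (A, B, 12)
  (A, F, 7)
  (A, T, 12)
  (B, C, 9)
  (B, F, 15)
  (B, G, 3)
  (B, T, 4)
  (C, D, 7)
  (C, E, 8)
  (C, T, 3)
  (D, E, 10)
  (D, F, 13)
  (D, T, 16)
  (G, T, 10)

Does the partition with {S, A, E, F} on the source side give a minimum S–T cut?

No — its capacity is 32, but the minimum cut has capacity 23.

Given cut capacity: 8 + 12 + 12 = 32.
Augment S→T: bottleneck 8, flow now 8.
Augment S→A→T: bottleneck 12, flow now 20.
Augment S→A→B→T: bottleneck 3, flow now 23.
No augmenting path remains; maximum flow = 23.
In the residual graph, reachable from S: {S}.
Min-cut edges: S→A (15), S→T (8); capacity 15 + 8 = 23.
Cut capacity 32 exceeds the max flow 23, so it is not minimum.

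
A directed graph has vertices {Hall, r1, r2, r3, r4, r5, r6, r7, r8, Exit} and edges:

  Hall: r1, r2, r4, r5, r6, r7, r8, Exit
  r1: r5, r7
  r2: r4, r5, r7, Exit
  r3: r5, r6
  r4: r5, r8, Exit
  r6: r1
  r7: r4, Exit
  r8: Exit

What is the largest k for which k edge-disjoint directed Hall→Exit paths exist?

5

Assign every edge capacity 1; by Menger, the answer equals the max flow.
Path Hall→Exit (+1); total 1.
Path Hall→r2→Exit (+1); total 2.
Path Hall→r4→Exit (+1); total 3.
Path Hall→r7→Exit (+1); total 4.
Path Hall→r8→Exit (+1); total 5.
No residual Hall→Exit path; max flow = 5.
Certifying cut of size 5: {Hall→Exit, Hall→r2, r4→Exit, r7→Exit, r8→Exit}.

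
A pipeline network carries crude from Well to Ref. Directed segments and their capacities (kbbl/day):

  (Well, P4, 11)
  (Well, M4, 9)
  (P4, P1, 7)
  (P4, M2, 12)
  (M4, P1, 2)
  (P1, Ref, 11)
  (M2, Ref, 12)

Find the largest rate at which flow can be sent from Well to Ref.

13

Augment Well→P4→P1→Ref: bottleneck 7, flow now 7.
Augment Well→P4→M2→Ref: bottleneck 4, flow now 11.
Augment Well→M4→P1→Ref: bottleneck 2, flow now 13.
No augmenting path remains; maximum flow = 13.
In the residual graph, reachable from Well: {Well, M4}.
Min-cut edges: Well→P4 (11), M4→P1 (2); capacity 11 + 2 = 13.
This cut is saturated, so no flow can exceed 13.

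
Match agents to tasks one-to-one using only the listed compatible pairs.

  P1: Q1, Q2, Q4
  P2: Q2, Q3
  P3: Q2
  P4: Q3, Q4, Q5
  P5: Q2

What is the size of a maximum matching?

4

Unit-capacity flow: source→left, listed edges, right→sink; max matching = max flow.
Augmenting path P1→Q1 (+1); matched 1.
Augmenting path P2→Q2 (+1); matched 2.
Augmenting path P4→Q3 (+1); matched 3.
Augmenting path P3→Q2→P2→Q3→P4→Q4 (+1); matched 4.
No augmenting path remains; maximum matching = 4.
König certificate: {P1, P2, P4, Q2} is a vertex cover of size 4 (every listed pair touches it), so no matching can be larger.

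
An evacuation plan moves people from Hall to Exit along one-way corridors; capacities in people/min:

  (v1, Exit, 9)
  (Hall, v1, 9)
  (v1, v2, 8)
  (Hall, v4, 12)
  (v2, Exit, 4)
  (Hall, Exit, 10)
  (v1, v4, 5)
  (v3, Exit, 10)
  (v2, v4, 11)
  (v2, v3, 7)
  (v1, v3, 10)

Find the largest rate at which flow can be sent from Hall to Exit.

19

Augment Hall→Exit: bottleneck 10, flow now 10.
Augment Hall→v1→Exit: bottleneck 9, flow now 19.
No augmenting path remains; maximum flow = 19.
In the residual graph, reachable from Hall: {Hall, v4}.
Min-cut edges: Hall→v1 (9), Hall→Exit (10); capacity 9 + 10 = 19.
This cut is saturated, so no flow can exceed 19.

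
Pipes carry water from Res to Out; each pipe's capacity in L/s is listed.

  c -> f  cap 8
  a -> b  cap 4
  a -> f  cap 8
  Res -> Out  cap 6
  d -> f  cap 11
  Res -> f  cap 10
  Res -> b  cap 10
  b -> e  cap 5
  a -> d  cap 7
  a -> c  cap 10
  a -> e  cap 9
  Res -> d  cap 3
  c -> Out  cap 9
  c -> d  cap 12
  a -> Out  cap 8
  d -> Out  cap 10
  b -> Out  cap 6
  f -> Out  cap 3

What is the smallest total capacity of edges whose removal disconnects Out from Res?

Augment Res→Out: bottleneck 6, flow now 6.
Augment Res→b→Out: bottleneck 6, flow now 12.
Augment Res→d→Out: bottleneck 3, flow now 15.
Augment Res→f→Out: bottleneck 3, flow now 18.
No augmenting path remains; maximum flow = 18.
By max-flow min-cut, the minimum cut capacity equals the max flow.
In the residual graph, reachable from Res: {Res, b, e, f}.
Min-cut edges: Res→d (3), Res→Out (6), b→Out (6), f→Out (3); capacity 3 + 6 + 6 + 3 = 18.

18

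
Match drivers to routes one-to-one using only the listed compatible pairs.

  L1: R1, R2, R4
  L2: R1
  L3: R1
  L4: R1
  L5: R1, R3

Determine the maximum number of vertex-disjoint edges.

3

Unit-capacity flow: source→left, listed edges, right→sink; max matching = max flow.
Augmenting path L1→R1 (+1); matched 1.
Augmenting path L5→R3 (+1); matched 2.
Augmenting path L2→R1→L1→R2 (+1); matched 3.
No augmenting path remains; maximum matching = 3.
König certificate: {L1, L5, R1} is a vertex cover of size 3 (every listed pair touches it), so no matching can be larger.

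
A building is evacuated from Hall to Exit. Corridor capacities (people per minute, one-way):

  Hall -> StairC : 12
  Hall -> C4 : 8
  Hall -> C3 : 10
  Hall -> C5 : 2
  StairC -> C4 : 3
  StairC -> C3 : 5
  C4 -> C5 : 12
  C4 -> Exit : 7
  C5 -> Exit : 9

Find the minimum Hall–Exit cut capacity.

13

Augment Hall→C4→Exit: bottleneck 7, flow now 7.
Augment Hall→C5→Exit: bottleneck 2, flow now 9.
Augment Hall→C4→C5→Exit: bottleneck 1, flow now 10.
Augment Hall→StairC→C4→C5→Exit: bottleneck 3, flow now 13.
No augmenting path remains; maximum flow = 13.
By max-flow min-cut, the minimum cut capacity equals the max flow.
In the residual graph, reachable from Hall: {Hall, StairC, C3}.
Min-cut edges: Hall→C4 (8), Hall→C5 (2), StairC→C4 (3); capacity 8 + 2 + 3 = 13.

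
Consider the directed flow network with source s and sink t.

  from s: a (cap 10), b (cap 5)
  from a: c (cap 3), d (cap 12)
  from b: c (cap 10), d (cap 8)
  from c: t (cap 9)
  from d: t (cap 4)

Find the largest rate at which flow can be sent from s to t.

12

Augment s→a→c→t: bottleneck 3, flow now 3.
Augment s→a→d→t: bottleneck 4, flow now 7.
Augment s→b→c→t: bottleneck 5, flow now 12.
No augmenting path remains; maximum flow = 12.
In the residual graph, reachable from s: {s, a, d}.
Min-cut edges: s→b (5), a→c (3), d→t (4); capacity 5 + 3 + 4 = 12.
This cut is saturated, so no flow can exceed 12.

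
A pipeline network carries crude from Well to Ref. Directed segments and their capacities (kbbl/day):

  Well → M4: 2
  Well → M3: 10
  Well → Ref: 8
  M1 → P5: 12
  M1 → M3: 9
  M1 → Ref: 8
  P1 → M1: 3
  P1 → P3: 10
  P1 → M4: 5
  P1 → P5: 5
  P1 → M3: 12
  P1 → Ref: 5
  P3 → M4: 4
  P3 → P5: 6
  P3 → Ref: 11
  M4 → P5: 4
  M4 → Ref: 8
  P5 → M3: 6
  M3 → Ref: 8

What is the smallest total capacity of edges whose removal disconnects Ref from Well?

Augment Well→Ref: bottleneck 8, flow now 8.
Augment Well→M4→Ref: bottleneck 2, flow now 10.
Augment Well→M3→Ref: bottleneck 8, flow now 18.
No augmenting path remains; maximum flow = 18.
By max-flow min-cut, the minimum cut capacity equals the max flow.
In the residual graph, reachable from Well: {Well, M3}.
Min-cut edges: Well→M4 (2), Well→Ref (8), M3→Ref (8); capacity 2 + 8 + 8 = 18.

18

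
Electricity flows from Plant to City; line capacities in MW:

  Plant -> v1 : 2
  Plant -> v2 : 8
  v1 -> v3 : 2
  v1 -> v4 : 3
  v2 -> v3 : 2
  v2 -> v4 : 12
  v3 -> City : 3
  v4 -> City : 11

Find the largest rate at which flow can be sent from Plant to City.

10

Augment Plant→v1→v3→City: bottleneck 2, flow now 2.
Augment Plant→v2→v3→City: bottleneck 1, flow now 3.
Augment Plant→v2→v4→City: bottleneck 7, flow now 10.
No augmenting path remains; maximum flow = 10.
In the residual graph, reachable from Plant: {Plant}.
Min-cut edges: Plant→v1 (2), Plant→v2 (8); capacity 2 + 8 = 10.
This cut is saturated, so no flow can exceed 10.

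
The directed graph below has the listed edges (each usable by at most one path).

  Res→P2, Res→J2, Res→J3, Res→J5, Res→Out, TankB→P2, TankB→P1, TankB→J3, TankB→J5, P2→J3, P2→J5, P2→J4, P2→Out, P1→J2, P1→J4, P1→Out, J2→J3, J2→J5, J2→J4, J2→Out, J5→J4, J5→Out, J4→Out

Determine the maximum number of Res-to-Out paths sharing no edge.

4

Assign every edge capacity 1; by Menger, the answer equals the max flow.
Path Res→Out (+1); total 1.
Path Res→P2→Out (+1); total 2.
Path Res→J2→Out (+1); total 3.
Path Res→J5→Out (+1); total 4.
No residual Res→Out path; max flow = 4.
Certifying cut of size 4: {Res→J2, Res→J5, Res→Out, Res→P2}.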